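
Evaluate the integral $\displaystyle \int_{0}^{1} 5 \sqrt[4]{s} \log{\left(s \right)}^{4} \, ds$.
$\frac{24576}{625}$

Consider the simpler parametrised integral
$$J(a) = \int_{0}^{1} 5 s^{a} \, ds = \frac{5}{a + 1}.$$

Differentiating under the integral sign brings down a factor of $\ln s$:
$$\frac{dJ}{da} = \int_{0}^{1} 5 s^{a} \log{\left(s \right)} \, ds = - \frac{5}{\left(a + 1\right)^{2}}.$$

Repeating $4$ times in total — each differentiation brings down another $\ln s$ — gives
$$\frac{d^{4}J}{da^{4}} = \int_{0}^{1} 5 s^{a} \log{\left(s \right)}^{4} \, ds = \frac{120}{\left(a + 1\right)^{5}},$$
and the integrand here is exactly the target integrand, so $I = \frac{120}{\left(a + 1\right)^{5}}$.

Setting $a = \frac{1}{4}$:
$$I = \frac{24576}{625}.$$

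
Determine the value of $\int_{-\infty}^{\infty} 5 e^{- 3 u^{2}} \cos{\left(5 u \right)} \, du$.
$\frac{5 \sqrt{3} \sqrt{\pi}}{3 e^{\frac{25}{12}}}$

Define $I(b) = \int_{-\infty}^{\infty} 5 e^{- 3 u^{2}} \cos{\left(b u \right)} \, du$.

Differentiating under the integral sign,
$$I'(b) = \int_{-\infty}^{\infty} - 5 u e^{- 3 u^{2}} \sin{\left(b u \right)} \, du.$$

Integrate $\int_{-\infty}^{\infty} u \sin(b u)\, e^{- 3 u^{2}}\, du$ by parts with $w = \sin(b u)$ and $dv = u\, e^{- 3 u^{2}}\, du$, giving $v = - \frac{e^{- 3 u^{2}}}{6}$. The boundary term vanishes and
$$\int_{-\infty}^{\infty} u \sin(b u)\, e^{- 3 u^{2}}\, du = \frac{b}{6} \int_{-\infty}^{\infty} \cos(b u)\, e^{- 3 u^{2}}\, du,$$
so $I'(b) = - \frac{b}{6}\, I(b)$.

This is a separable first-order ODE; solving with the initial condition $I(0) = \int_{-\infty}^{\infty} 5 e^{- 3 u^{2}}\,du = \frac{5 \sqrt{3} \sqrt{\pi}}{3}$ gives
$$I(b) = \frac{5 \sqrt{3} \sqrt{\pi} e^{- \frac{b^{2}}{12}}}{3}.$$

Setting $b = 5$:
$$I = \frac{5 \sqrt{3} \sqrt{\pi}}{3 e^{\frac{25}{12}}}.$$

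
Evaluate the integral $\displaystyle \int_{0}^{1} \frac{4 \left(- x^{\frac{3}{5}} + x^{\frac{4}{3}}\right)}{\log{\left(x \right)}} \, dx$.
$- \log{\left(\frac{331776}{1500625} \right)}$

Consider the one-parameter family: let $I(a) = \int_{0}^{1} \frac{4 \left(x^{\frac{4}{3}} - x^{a}\right)}{\log{\left(x \right)}} \, dx$.

Since $\dfrac{\partial}{\partial a}\,x^{a} = x^{a} \ln x$, the $\ln x$ in the denominator cancels and
$$\frac{dI}{da} = \int_{0}^{1} -4 x^{a} \, dx = -4 \left[\frac{x^{a+1}}{a+1}\right]_0^1 = - \frac{4}{a + 1}.$$

Integrating with respect to $a$ gives $I(a) = - \log{\left(\frac{81 \left(a + 1\right)^{4}}{2401} \right)} + C$.

At $a = \frac{4}{3}$ the integrand is identically $0$, so $I(\frac{4}{3}) = 0$. The closed form gives $0$, hence $C = 0$.

Setting $a = \frac{3}{5}$:
$$I = - \log{\left(\frac{331776}{1500625} \right)}.$$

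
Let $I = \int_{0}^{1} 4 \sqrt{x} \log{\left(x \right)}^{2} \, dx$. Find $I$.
$\frac{64}{27}$

Start from the elementary integral
$$J(a) = \int_{0}^{1} 4 x^{a} \, dx = \frac{4}{a + 1}.$$

Differentiating under the integral sign brings down a factor of $\ln x$:
$$\frac{dJ}{da} = \int_{0}^{1} 4 x^{a} \log{\left(x \right)} \, dx = - \frac{4}{\left(a + 1\right)^{2}}.$$

Repeating twice in total — each differentiation brings down another $\ln x$ — gives
$$\frac{d^{2}J}{da^{2}} = \int_{0}^{1} 4 x^{a} \log{\left(x \right)}^{2} \, dx = \frac{8}{\left(a + 1\right)^{3}},$$
and the integrand here is exactly the target integrand, so $I = \frac{8}{\left(a + 1\right)^{3}}$.

Setting $a = \frac{1}{2}$:
$$I = \frac{64}{27}.$$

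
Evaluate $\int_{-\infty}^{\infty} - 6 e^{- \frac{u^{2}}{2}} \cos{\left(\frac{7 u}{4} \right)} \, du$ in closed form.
$- \frac{6 \sqrt{2} \sqrt{\pi}}{e^{\frac{49}{32}}}$

Let $b$ denote the cosine frequency and define $I(b) = \int_{-\infty}^{\infty} - 6 e^{- \frac{u^{2}}{2}} \cos{\left(b u \right)} \, du$.

Differentiating under the integral sign,
$$I'(b) = \int_{-\infty}^{\infty} 6 u e^{- \frac{u^{2}}{2}} \sin{\left(b u \right)} \, du.$$

Integrate $\int_{-\infty}^{\infty} u \sin(b u)\, e^{- \frac{u^{2}}{2}}\, du$ by parts with $w = \sin(b u)$ and $dv = u\, e^{- \frac{u^{2}}{2}}\, du$, giving $v = - e^{- \frac{u^{2}}{2}}$. The boundary term vanishes and
$$\int_{-\infty}^{\infty} u \sin(b u)\, e^{- \frac{u^{2}}{2}}\, du = b \int_{-\infty}^{\infty} \cos(b u)\, e^{- \frac{u^{2}}{2}}\, du,$$
so $I'(b) = - b\, I(b)$.

This is a separable first-order ODE; solving with the initial condition $I(0) = \int_{-\infty}^{\infty} - 6 e^{- \frac{u^{2}}{2}}\,du = - 6 \sqrt{2} \sqrt{\pi}$ gives
$$I(b) = - 6 \sqrt{2} \sqrt{\pi} e^{- \frac{b^{2}}{2}}.$$

Setting $b = \frac{7}{4}$:
$$I = - \frac{6 \sqrt{2} \sqrt{\pi}}{e^{\frac{49}{32}}}.$$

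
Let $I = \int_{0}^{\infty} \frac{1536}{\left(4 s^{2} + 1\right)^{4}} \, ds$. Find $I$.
$120 \pi$

Recall the elementary integral
$$J(a) = \int_{0}^{\infty} \frac{6}{a^{2} + s^{2}} \, ds = \frac{3 \pi}{a}.$$

Differentiating under the integral sign with respect to $a$,
$$\frac{dJ}{da} = \int_{0}^{\infty} - \frac{12 a}{\left(a^{2} + s^{2}\right)^{2}} \, ds = - \frac{3 \pi}{a^{2}},$$
so $\int_{0}^{\infty} \frac{6}{\left(a^{2} + s^{2}\right)^{2}} \, ds = \frac{3 \pi}{2 a^{3}}$.

Repeating — each differentiation of $1/(s^2+a^2)^j$ produces $-2ja/(s^2+a^2)^{j+1}$ — and dividing through by $-2ja$ at each step yields, after $3$ differentiations in total,
$$\int_{0}^{\infty} \frac{6}{\left(a^{2} + s^{2}\right)^{4}} \, ds = \frac{15 \pi}{16 a^{7}}.$$

Setting $a = \frac{1}{2}$:
$$I = 120 \pi.$$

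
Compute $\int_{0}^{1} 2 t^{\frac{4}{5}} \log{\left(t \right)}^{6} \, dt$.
$\frac{12500000}{531441}$

Start from the elementary integral
$$J(a) = \int_{0}^{1} 2 t^{a} \, dt = \frac{2}{a + 1}.$$

Differentiating under the integral sign brings down a factor of $\ln t$:
$$\frac{dJ}{da} = \int_{0}^{1} 2 t^{a} \log{\left(t \right)} \, dt = - \frac{2}{\left(a + 1\right)^{2}}.$$

Repeating $6$ times in total — each differentiation brings down another $\ln t$ — gives
$$\frac{d^{6}J}{da^{6}} = \int_{0}^{1} 2 t^{a} \log{\left(t \right)}^{6} \, dt = \frac{1440}{\left(a + 1\right)^{7}},$$
and the integrand here is exactly the target integrand, so $I = \frac{1440}{\left(a + 1\right)^{7}}$.

Setting $a = \frac{4}{5}$:
$$I = \frac{12500000}{531441}.$$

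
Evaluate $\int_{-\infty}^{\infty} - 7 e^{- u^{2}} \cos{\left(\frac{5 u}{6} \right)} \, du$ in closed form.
$- \frac{7 \sqrt{\pi}}{e^{\frac{25}{144}}}$

Define $I(b) = \int_{-\infty}^{\infty} - 7 e^{- u^{2}} \cos{\left(b u \right)} \, du$.

Differentiating under the integral sign,
$$I'(b) = \int_{-\infty}^{\infty} 7 u e^{- u^{2}} \sin{\left(b u \right)} \, du.$$

Integrate $\int_{-\infty}^{\infty} u \sin(b u)\, e^{- u^{2}}\, du$ by parts with $w = \sin(b u)$ and $dv = u\, e^{- u^{2}}\, du$, giving $v = - \frac{e^{- u^{2}}}{2}$. The boundary term vanishes and
$$\int_{-\infty}^{\infty} u \sin(b u)\, e^{- u^{2}}\, du = \frac{b}{2} \int_{-\infty}^{\infty} \cos(b u)\, e^{- u^{2}}\, du,$$
so $I'(b) = - \frac{b}{2}\, I(b)$.

This is a separable first-order ODE; solving with the initial condition $I(0) = \int_{-\infty}^{\infty} - 7 e^{- u^{2}}\,du = - 7 \sqrt{\pi}$ gives
$$I(b) = - 7 \sqrt{\pi} e^{- \frac{b^{2}}{4}}.$$

Setting $b = \frac{5}{6}$:
$$I = - \frac{7 \sqrt{\pi}}{e^{\frac{25}{144}}}.$$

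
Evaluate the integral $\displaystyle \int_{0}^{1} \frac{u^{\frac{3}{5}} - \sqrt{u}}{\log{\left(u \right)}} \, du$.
$- \log{\left(\frac{15}{16} \right)}$

Consider the one-parameter family: let $I(a) = \int_{0}^{1} \frac{u^{\frac{3}{5}} - u^{a}}{\log{\left(u \right)}} \, du$.

Since $\dfrac{\partial}{\partial a}\,u^{a} = u^{a} \ln u$, the $\ln u$ in the denominator cancels and
$$\frac{dI}{da} = \int_{0}^{1} -1 u^{a} \, du = -1 \left[\frac{u^{a+1}}{a+1}\right]_0^1 = - \frac{1}{a + 1}.$$

Integrating with respect to $a$ gives $I(a) = - \log{\left(\frac{5 a}{8} + \frac{5}{8} \right)} + C$.

At $a = \frac{3}{5}$ the integrand is identically $0$, so $I(\frac{3}{5}) = 0$. The closed form gives $0$, hence $C = 0$.

Setting $a = \frac{1}{2}$:
$$I = - \log{\left(\frac{15}{16} \right)}.$$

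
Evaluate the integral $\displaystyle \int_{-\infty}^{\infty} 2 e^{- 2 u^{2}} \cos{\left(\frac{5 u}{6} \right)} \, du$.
$\frac{\sqrt{2} \sqrt{\pi}}{e^{\frac{25}{288}}}$

Treat the cosine frequency as a parameter and define $I(b) = \int_{-\infty}^{\infty} 2 e^{- 2 u^{2}} \cos{\left(b u \right)} \, du$.

Differentiating under the integral sign,
$$I'(b) = \int_{-\infty}^{\infty} - 2 u e^{- 2 u^{2}} \sin{\left(b u \right)} \, du.$$

Integrate $\int_{-\infty}^{\infty} u \sin(b u)\, e^{- 2 u^{2}}\, du$ by parts with $w = \sin(b u)$ and $dv = u\, e^{- 2 u^{2}}\, du$, giving $v = - \frac{e^{- 2 u^{2}}}{4}$. The boundary term vanishes and
$$\int_{-\infty}^{\infty} u \sin(b u)\, e^{- 2 u^{2}}\, du = \frac{b}{4} \int_{-\infty}^{\infty} \cos(b u)\, e^{- 2 u^{2}}\, du,$$
so $I'(b) = - \frac{b}{4}\, I(b)$.

This is a separable first-order ODE; solving with the initial condition $I(0) = \int_{-\infty}^{\infty} 2 e^{- 2 u^{2}}\,du = \sqrt{2} \sqrt{\pi}$ gives
$$I(b) = \sqrt{2} \sqrt{\pi} e^{- \frac{b^{2}}{8}}.$$

Setting $b = \frac{5}{6}$:
$$I = \frac{\sqrt{2} \sqrt{\pi}}{e^{\frac{25}{288}}}.$$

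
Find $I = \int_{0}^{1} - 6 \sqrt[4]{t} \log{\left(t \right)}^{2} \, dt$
$- \frac{768}{125}$

Start from the elementary integral
$$J(a) = \int_{0}^{1} - 6 t^{a} \, dt = - \frac{6}{a + 1}.$$

Differentiating under the integral sign brings down a factor of $\ln t$:
$$\frac{dJ}{da} = \int_{0}^{1} - 6 t^{a} \log{\left(t \right)} \, dt = \frac{6}{\left(a + 1\right)^{2}}.$$

Repeating twice in total — each differentiation brings down another $\ln t$ — gives
$$\frac{d^{2}J}{da^{2}} = \int_{0}^{1} - 6 t^{a} \log{\left(t \right)}^{2} \, dt = - \frac{12}{\left(a + 1\right)^{3}},$$
and the integrand here is exactly the target integrand, so $I = - \frac{12}{\left(a + 1\right)^{3}}$.

Setting $a = \frac{1}{4}$:
$$I = - \frac{768}{125}.$$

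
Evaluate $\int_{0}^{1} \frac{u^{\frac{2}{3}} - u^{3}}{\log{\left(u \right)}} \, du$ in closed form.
$- \log{\left(12 \right)} + \log{\left(5 \right)}$

Introduce a parameter $a$ in the exponent: let $I(a) = \int_{0}^{1} \frac{u^{\frac{2}{3}} - u^{a}}{\log{\left(u \right)}} \, du$.

Since $\dfrac{\partial}{\partial a}\,u^{a} = u^{a} \ln u$, the $\ln u$ in the denominator cancels and
$$\frac{dI}{da} = \int_{0}^{1} -1 u^{a} \, du = -1 \left[\frac{u^{a+1}}{a+1}\right]_0^1 = - \frac{1}{a + 1}.$$

Integrating with respect to $a$ gives $I(a) = - \log{\left(\frac{3 a}{5} + \frac{3}{5} \right)} + C$.

At $a = \frac{2}{3}$ the integrand is identically $0$, so $I(\frac{2}{3}) = 0$. The closed form gives $0$, hence $C = 0$.

Setting $a = 3$:
$$I = - \log{\left(12 \right)} + \log{\left(5 \right)}.$$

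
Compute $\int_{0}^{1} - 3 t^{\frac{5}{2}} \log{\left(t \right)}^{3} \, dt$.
$\frac{288}{2401}$

Start from the elementary integral
$$J(a) = \int_{0}^{1} - 3 t^{a} \, dt = - \frac{3}{a + 1}.$$

Differentiating under the integral sign brings down a factor of $\ln t$:
$$\frac{dJ}{da} = \int_{0}^{1} - 3 t^{a} \log{\left(t \right)} \, dt = \frac{3}{\left(a + 1\right)^{2}}.$$

Repeating $3$ times in total — each differentiation brings down another $\ln t$ — gives
$$\frac{d^{3}J}{da^{3}} = \int_{0}^{1} - 3 t^{a} \log{\left(t \right)}^{3} \, dt = \frac{18}{\left(a + 1\right)^{4}},$$
and the integrand here is exactly the target integrand, so $I = \frac{18}{\left(a + 1\right)^{4}}$.

Setting $a = \frac{5}{2}$:
$$I = \frac{288}{2401}.$$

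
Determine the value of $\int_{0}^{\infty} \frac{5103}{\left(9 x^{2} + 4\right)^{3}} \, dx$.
$\frac{5103 \pi}{512}$

Recall the elementary integral
$$J(a) = \int_{0}^{\infty} \frac{7}{a^{2} + x^{2}} \, dx = \frac{7 \pi}{2 a}.$$

Differentiating under the integral sign with respect to $a$,
$$\frac{dJ}{da} = \int_{0}^{\infty} - \frac{14 a}{\left(a^{2} + x^{2}\right)^{2}} \, dx = - \frac{7 \pi}{2 a^{2}},$$
so $\int_{0}^{\infty} \frac{7}{\left(a^{2} + x^{2}\right)^{2}} \, dx = \frac{7 \pi}{4 a^{3}}$.

Repeating — each differentiation of $1/(x^2+a^2)^j$ produces $-2ja/(x^2+a^2)^{j+1}$ — and dividing through by $-2ja$ at each step yields, after $2$ differentiations in total,
$$\int_{0}^{\infty} \frac{7}{\left(a^{2} + x^{2}\right)^{3}} \, dx = \frac{21 \pi}{16 a^{5}}.$$

Setting $a = \frac{2}{3}$:
$$I = \frac{5103 \pi}{512}.$$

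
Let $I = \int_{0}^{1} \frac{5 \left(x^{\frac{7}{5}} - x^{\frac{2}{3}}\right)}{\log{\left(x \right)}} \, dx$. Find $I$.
$- \log{\left(\frac{9765625}{60466176} \right)}$

Consider the one-parameter family: let $I(a) = \int_{0}^{1} \frac{5 \left(x^{\frac{7}{5}} - x^{a}\right)}{\log{\left(x \right)}} \, dx$.

Since $\dfrac{\partial}{\partial a}\,x^{a} = x^{a} \ln x$, the $\ln x$ in the denominator cancels and
$$\frac{dI}{da} = \int_{0}^{1} -5 x^{a} \, dx = -5 \left[\frac{x^{a+1}}{a+1}\right]_0^1 = - \frac{5}{a + 1}.$$

Integrating with respect to $a$ gives $I(a) = - \log{\left(\frac{3125 \left(a + 1\right)^{5}}{248832} \right)} + C$.

At $a = \frac{7}{5}$ the integrand is identically $0$, so $I(\frac{7}{5}) = 0$. The closed form gives $0$, hence $C = 0$.

Setting $a = \frac{2}{3}$:
$$I = - \log{\left(\frac{9765625}{60466176} \right)}.$$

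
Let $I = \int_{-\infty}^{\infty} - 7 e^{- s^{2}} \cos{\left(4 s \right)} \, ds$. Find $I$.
$- \frac{7 \sqrt{\pi}}{e^{4}}$

Define $I(b) = \int_{-\infty}^{\infty} - 7 e^{- s^{2}} \cos{\left(b s \right)} \, ds$.

Differentiating under the integral sign,
$$I'(b) = \int_{-\infty}^{\infty} 7 s e^{- s^{2}} \sin{\left(b s \right)} \, ds.$$

Integrate $\int_{-\infty}^{\infty} s \sin(b s)\, e^{- s^{2}}\, ds$ by parts with $u = \sin(b s)$ and $dv = s\, e^{- s^{2}}\, ds$, giving $v = - \frac{e^{- s^{2}}}{2}$. The boundary term vanishes and
$$\int_{-\infty}^{\infty} s \sin(b s)\, e^{- s^{2}}\, ds = \frac{b}{2} \int_{-\infty}^{\infty} \cos(b s)\, e^{- s^{2}}\, ds,$$
so $I'(b) = - \frac{b}{2}\, I(b)$.

This is a separable first-order ODE; solving with the initial condition $I(0) = \int_{-\infty}^{\infty} - 7 e^{- s^{2}}\,ds = - 7 \sqrt{\pi}$ gives
$$I(b) = - 7 \sqrt{\pi} e^{- \frac{b^{2}}{4}}.$$

Setting $b = 4$:
$$I = - \frac{7 \sqrt{\pi}}{e^{4}}.$$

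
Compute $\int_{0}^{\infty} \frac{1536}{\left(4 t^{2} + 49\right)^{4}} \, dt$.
$\frac{120 \pi}{823543}$

Recall the elementary integral
$$J(a) = \int_{0}^{\infty} \frac{6}{a^{2} + t^{2}} \, dt = \frac{3 \pi}{a}.$$

Differentiating under the integral sign with respect to $a$,
$$\frac{dJ}{da} = \int_{0}^{\infty} - \frac{12 a}{\left(a^{2} + t^{2}\right)^{2}} \, dt = - \frac{3 \pi}{a^{2}},$$
so $\int_{0}^{\infty} \frac{6}{\left(a^{2} + t^{2}\right)^{2}} \, dt = \frac{3 \pi}{2 a^{3}}$.

Repeating — each differentiation of $1/(t^2+a^2)^j$ produces $-2ja/(t^2+a^2)^{j+1}$ — and dividing through by $-2ja$ at each step yields, after $3$ differentiations in total,
$$\int_{0}^{\infty} \frac{6}{\left(a^{2} + t^{2}\right)^{4}} \, dt = \frac{15 \pi}{16 a^{7}}.$$

Setting $a = \frac{7}{2}$:
$$I = \frac{120 \pi}{823543}.$$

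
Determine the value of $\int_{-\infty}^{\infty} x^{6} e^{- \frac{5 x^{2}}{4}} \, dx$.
$\frac{48 \sqrt{5} \sqrt{\pi}}{125}$

Consider the simpler parametrised integral
$$J(a) = \int_{-\infty}^{\infty} e^{- a x^{2}} \, dx = \frac{\sqrt{\pi}}{\sqrt{a}}.$$

Differentiating under the integral sign brings down a factor of $(-x^2)$:
$$\frac{dJ}{da} = \int_{-\infty}^{\infty} - x^{2} e^{- a x^{2}} \, dx = - \frac{\sqrt{\pi}}{2 a^{\frac{3}{2}}}.$$

Repeating $3$ times in total — each differentiation brings down another $(-x^2)$ — gives
$$\frac{d^{3}J}{da^{3}} = \int_{-\infty}^{\infty} - x^{6} e^{- a x^{2}} \, dx = - \frac{15 \sqrt{\pi}}{8 a^{\frac{7}{2}}},$$
and the integrand here is $(-1)^{3}$ times the target integrand, so $I = (-1)^{3}\,\frac{d^{3}J}{da^{3}} = \frac{15 \sqrt{\pi}}{8 a^{\frac{7}{2}}}$.

Setting $a = \frac{5}{4}$:
$$I = \frac{48 \sqrt{5} \sqrt{\pi}}{125}.$$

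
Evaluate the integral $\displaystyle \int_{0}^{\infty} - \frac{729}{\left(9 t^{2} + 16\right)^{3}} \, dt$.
$- \frac{729 \pi}{16384}$

Start from the standard arctangent integral
$$J(a) = \int_{0}^{\infty} - \frac{1}{a^{2} + t^{2}} \, dt = - \frac{\pi}{2 a}.$$

Differentiating under the integral sign with respect to $a$,
$$\frac{dJ}{da} = \int_{0}^{\infty} \frac{2 a}{\left(a^{2} + t^{2}\right)^{2}} \, dt = \frac{\pi}{2 a^{2}},$$
so $\int_{0}^{\infty} - \frac{1}{\left(a^{2} + t^{2}\right)^{2}} \, dt = - \frac{\pi}{4 a^{3}}$.

Repeating — each differentiation of $1/(t^2+a^2)^j$ produces $-2ja/(t^2+a^2)^{j+1}$ — and dividing through by $-2ja$ at each step yields, after $2$ differentiations in total,
$$\int_{0}^{\infty} - \frac{1}{\left(a^{2} + t^{2}\right)^{3}} \, dt = - \frac{3 \pi}{16 a^{5}}.$$

Setting $a = \frac{4}{3}$:
$$I = - \frac{729 \pi}{16384}.$$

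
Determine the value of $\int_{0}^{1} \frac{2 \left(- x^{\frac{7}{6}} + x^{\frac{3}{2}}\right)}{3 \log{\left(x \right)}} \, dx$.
$- \frac{2 \log{\left(13 \right)}}{3} + \frac{2 \log{\left(15 \right)}}{3}$

Introduce a parameter $a$ in the exponent: let $I(a) = \int_{0}^{1} \frac{2 \left(- x^{\frac{7}{6}} + x^{a}\right)}{3 \log{\left(x \right)}} \, dx$.

Since $\dfrac{\partial}{\partial a}\,x^{a} = x^{a} \ln x$, the $\ln x$ in the denominator cancels and
$$\frac{dI}{da} = \int_{0}^{1} \frac{2}{3} x^{a} \, dx = \frac{2}{3} \left[\frac{x^{a+1}}{a+1}\right]_0^1 = \frac{2}{3 \left(a + 1\right)}.$$

Integrating with respect to $a$ gives $I(a) = \log{\left(\frac{\sqrt[3]{13} \cdot 6^{\frac{2}{3}} \left(a + 1\right)^{\frac{2}{3}}}{13} \right)} + C$.

At $a = \frac{7}{6}$ the integrand is identically $0$, so $I(\frac{7}{6}) = 0$. The closed form gives $0$, hence $C = 0$.

Setting $a = \frac{3}{2}$:
$$I = - \frac{2 \log{\left(13 \right)}}{3} + \frac{2 \log{\left(15 \right)}}{3}.$$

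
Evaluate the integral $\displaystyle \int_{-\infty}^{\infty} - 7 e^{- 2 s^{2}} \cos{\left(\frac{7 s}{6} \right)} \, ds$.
$- \frac{7 \sqrt{2} \sqrt{\pi}}{2 e^{\frac{49}{288}}}$

Define $I(b) = \int_{-\infty}^{\infty} - 7 e^{- 2 s^{2}} \cos{\left(b s \right)} \, ds$.

Differentiating under the integral sign,
$$I'(b) = \int_{-\infty}^{\infty} 7 s e^{- 2 s^{2}} \sin{\left(b s \right)} \, ds.$$

Integrate $\int_{-\infty}^{\infty} s \sin(b s)\, e^{- 2 s^{2}}\, ds$ by parts with $u = \sin(b s)$ and $dv = s\, e^{- 2 s^{2}}\, ds$, giving $v = - \frac{e^{- 2 s^{2}}}{4}$. The boundary term vanishes and
$$\int_{-\infty}^{\infty} s \sin(b s)\, e^{- 2 s^{2}}\, ds = \frac{b}{4} \int_{-\infty}^{\infty} \cos(b s)\, e^{- 2 s^{2}}\, ds,$$
so $I'(b) = - \frac{b}{4}\, I(b)$.

This is a separable first-order ODE; solving with the initial condition $I(0) = \int_{-\infty}^{\infty} - 7 e^{- 2 s^{2}}\,ds = - \frac{7 \sqrt{2} \sqrt{\pi}}{2}$ gives
$$I(b) = - \frac{7 \sqrt{2} \sqrt{\pi} e^{- \frac{b^{2}}{8}}}{2}.$$

Setting $b = \frac{7}{6}$:
$$I = - \frac{7 \sqrt{2} \sqrt{\pi}}{2 e^{\frac{49}{288}}}.$$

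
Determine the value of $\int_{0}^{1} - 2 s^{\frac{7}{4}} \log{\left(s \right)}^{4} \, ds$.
$- \frac{49152}{161051}$

Start from the elementary integral
$$J(a) = \int_{0}^{1} - 2 s^{a} \, ds = - \frac{2}{a + 1}.$$

Differentiating under the integral sign brings down a factor of $\ln s$:
$$\frac{dJ}{da} = \int_{0}^{1} - 2 s^{a} \log{\left(s \right)} \, ds = \frac{2}{\left(a + 1\right)^{2}}.$$

Repeating $4$ times in total — each differentiation brings down another $\ln s$ — gives
$$\frac{d^{4}J}{da^{4}} = \int_{0}^{1} - 2 s^{a} \log{\left(s \right)}^{4} \, ds = - \frac{48}{\left(a + 1\right)^{5}},$$
and the integrand here is exactly the target integrand, so $I = - \frac{48}{\left(a + 1\right)^{5}}$.

Setting $a = \frac{7}{4}$:
$$I = - \frac{49152}{161051}.$$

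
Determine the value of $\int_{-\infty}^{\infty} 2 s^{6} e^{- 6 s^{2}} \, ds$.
$\frac{5 \sqrt{6} \sqrt{\pi}}{1728}$

Consider the simpler parametrised integral
$$J(a) = \int_{-\infty}^{\infty} 2 e^{- a s^{2}} \, ds = \frac{2 \sqrt{\pi}}{\sqrt{a}}.$$

Differentiating under the integral sign brings down a factor of $(-s^2)$:
$$\frac{dJ}{da} = \int_{-\infty}^{\infty} - 2 s^{2} e^{- a s^{2}} \, ds = - \frac{\sqrt{\pi}}{a^{\frac{3}{2}}}.$$

Repeating $3$ times in total — each differentiation brings down another $(-s^2)$ — gives
$$\frac{d^{3}J}{da^{3}} = \int_{-\infty}^{\infty} - 2 s^{6} e^{- a s^{2}} \, ds = - \frac{15 \sqrt{\pi}}{4 a^{\frac{7}{2}}},$$
and the integrand here is $(-1)^{3}$ times the target integrand, so $I = (-1)^{3}\,\frac{d^{3}J}{da^{3}} = \frac{15 \sqrt{\pi}}{4 a^{\frac{7}{2}}}$.

Setting $a = 6$:
$$I = \frac{5 \sqrt{6} \sqrt{\pi}}{1728}.$$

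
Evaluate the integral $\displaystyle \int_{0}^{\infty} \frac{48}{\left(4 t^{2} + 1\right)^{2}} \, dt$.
$6 \pi$

Begin with the known result
$$J(a) = \int_{0}^{\infty} \frac{3}{a^{2} + t^{2}} \, dt = \frac{3 \pi}{2 a}.$$

Differentiating under the integral sign with respect to $a$,
$$\frac{dJ}{da} = \int_{0}^{\infty} - \frac{6 a}{\left(a^{2} + t^{2}\right)^{2}} \, dt = - \frac{3 \pi}{2 a^{2}},$$
so $\int_{0}^{\infty} \frac{3}{\left(a^{2} + t^{2}\right)^{2}} \, dt = \frac{3 \pi}{4 a^{3}}$.

Setting $a = \frac{1}{2}$:
$$I = 6 \pi.$$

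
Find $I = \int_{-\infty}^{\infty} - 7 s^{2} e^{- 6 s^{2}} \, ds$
$- \frac{7 \sqrt{6} \sqrt{\pi}}{72}$

Consider the simpler parametrised integral
$$J(a) = \int_{-\infty}^{\infty} - 7 e^{- a s^{2}} \, ds = - \frac{7 \sqrt{\pi}}{\sqrt{a}}.$$

Differentiating under the integral sign brings down a factor of $(-s^2)$:
$$\frac{dJ}{da} = \int_{-\infty}^{\infty} 7 s^{2} e^{- a s^{2}} \, ds = \frac{7 \sqrt{\pi}}{2 a^{\frac{3}{2}}}.$$

The integral on the left is $-I$, so $I = - \frac{7 \sqrt{\pi}}{2 a^{\frac{3}{2}}}$.

Setting $a = 6$:
$$I = - \frac{7 \sqrt{6} \sqrt{\pi}}{72}.$$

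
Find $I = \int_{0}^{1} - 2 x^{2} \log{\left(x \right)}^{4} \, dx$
$- \frac{16}{81}$

Begin with the known integral
$$J(a) = \int_{0}^{1} - 2 x^{a} \, dx = - \frac{2}{a + 1}.$$

Differentiating under the integral sign brings down a factor of $\ln x$:
$$\frac{dJ}{da} = \int_{0}^{1} - 2 x^{a} \log{\left(x \right)} \, dx = \frac{2}{\left(a + 1\right)^{2}}.$$

Repeating $4$ times in total — each differentiation brings down another $\ln x$ — gives
$$\frac{d^{4}J}{da^{4}} = \int_{0}^{1} - 2 x^{a} \log{\left(x \right)}^{4} \, dx = - \frac{48}{\left(a + 1\right)^{5}},$$
and the integrand here is exactly the target integrand, so $I = - \frac{48}{\left(a + 1\right)^{5}}$.

Setting $a = 2$:
$$I = - \frac{16}{81}.$$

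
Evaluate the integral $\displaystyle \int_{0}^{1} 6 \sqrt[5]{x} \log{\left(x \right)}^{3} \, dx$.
$- \frac{625}{36}$

Start from the elementary integral
$$J(a) = \int_{0}^{1} 6 x^{a} \, dx = \frac{6}{a + 1}.$$

Differentiating under the integral sign brings down a factor of $\ln x$:
$$\frac{dJ}{da} = \int_{0}^{1} 6 x^{a} \log{\left(x \right)} \, dx = - \frac{6}{\left(a + 1\right)^{2}}.$$

Repeating $3$ times in total — each differentiation brings down another $\ln x$ — gives
$$\frac{d^{3}J}{da^{3}} = \int_{0}^{1} 6 x^{a} \log{\left(x \right)}^{3} \, dx = - \frac{36}{\left(a + 1\right)^{4}},$$
and the integrand here is exactly the target integrand, so $I = - \frac{36}{\left(a + 1\right)^{4}}$.

Setting $a = \frac{1}{5}$:
$$I = - \frac{625}{36}.$$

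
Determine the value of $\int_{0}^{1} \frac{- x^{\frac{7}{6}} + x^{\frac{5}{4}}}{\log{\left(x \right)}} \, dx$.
$\log{\left(\frac{27}{26} \right)}$

Consider the one-parameter family: let $I(a) = \int_{0}^{1} \frac{- x^{\frac{7}{6}} + x^{a}}{\log{\left(x \right)}} \, dx$.

Since $\dfrac{\partial}{\partial a}\,x^{a} = x^{a} \ln x$, the $\ln x$ in the denominator cancels and
$$\frac{dI}{da} = \int_{0}^{1} x^{a} \, dx = \left[\frac{x^{a+1}}{a+1}\right]_0^1 = \frac{1}{a + 1}.$$

Integrating with respect to $a$ gives $I(a) = \log{\left(\frac{6 a}{13} + \frac{6}{13} \right)} + C$.

At $a = \frac{7}{6}$ the integrand is identically $0$, so $I(\frac{7}{6}) = 0$. The closed form gives $0$, hence $C = 0$.

Setting $a = \frac{5}{4}$:
$$I = \log{\left(\frac{27}{26} \right)}.$$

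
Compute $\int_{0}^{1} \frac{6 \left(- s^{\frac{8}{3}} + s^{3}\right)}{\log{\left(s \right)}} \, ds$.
$\log{\left(\frac{2985984}{1771561} \right)}$

Consider the one-parameter family: let $I(a) = \int_{0}^{1} \frac{6 \left(- s^{\frac{8}{3}} + s^{a}\right)}{\log{\left(s \right)}} \, ds$.

Since $\dfrac{\partial}{\partial a}\,s^{a} = s^{a} \ln s$, the $\ln s$ in the denominator cancels and
$$\frac{dI}{da} = \int_{0}^{1} 6 s^{a} \, ds = 6 \left[\frac{s^{a+1}}{a+1}\right]_0^1 = \frac{6}{a + 1}.$$

Integrating with respect to $a$ gives $I(a) = \log{\left(\frac{729 \left(a + 1\right)^{6}}{1771561} \right)} + C$.

At $a = \frac{8}{3}$ the integrand is identically $0$, so $I(\frac{8}{3}) = 0$. The closed form gives $0$, hence $C = 0$.

Setting $a = 3$:
$$I = \log{\left(\frac{2985984}{1771561} \right)}.$$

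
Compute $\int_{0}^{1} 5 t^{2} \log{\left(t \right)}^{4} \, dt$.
$\frac{40}{81}$

Start from the elementary integral
$$J(a) = \int_{0}^{1} 5 t^{a} \, dt = \frac{5}{a + 1}.$$

Differentiating under the integral sign brings down a factor of $\ln t$:
$$\frac{dJ}{da} = \int_{0}^{1} 5 t^{a} \log{\left(t \right)} \, dt = - \frac{5}{\left(a + 1\right)^{2}}.$$

Repeating $4$ times in total — each differentiation brings down another $\ln t$ — gives
$$\frac{d^{4}J}{da^{4}} = \int_{0}^{1} 5 t^{a} \log{\left(t \right)}^{4} \, dt = \frac{120}{\left(a + 1\right)^{5}},$$
and the integrand here is exactly the target integrand, so $I = \frac{120}{\left(a + 1\right)^{5}}$.

Setting $a = 2$:
$$I = \frac{40}{81}.$$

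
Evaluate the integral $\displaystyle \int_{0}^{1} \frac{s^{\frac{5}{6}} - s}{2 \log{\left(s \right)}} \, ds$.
$\log{\left(\frac{\sqrt{33}}{6} \right)}$

Replace the exponent $1$ by a parameter $a$: let $I(a) = \int_{0}^{1} \frac{s^{\frac{5}{6}} - s^{a}}{2 \log{\left(s \right)}} \, ds$.

Since $\dfrac{\partial}{\partial a}\,s^{a} = s^{a} \ln s$, the $\ln s$ in the denominator cancels and
$$\frac{dI}{da} = \int_{0}^{1} - \frac{1}{2} s^{a} \, ds = - \frac{1}{2} \left[\frac{s^{a+1}}{a+1}\right]_0^1 = - \frac{1}{2 a + 2}.$$

Integrating with respect to $a$ gives $I(a) = - \frac{\log{\left(a + 1 \right)}}{2} - \frac{\log{\left(6 \right)}}{2} + \frac{\log{\left(11 \right)}}{2} + C$.

At $a = \frac{5}{6}$ the integrand is identically $0$, so $I(\frac{5}{6}) = 0$. The closed form gives $0$, hence $C = 0$.

Setting $a = 1$:
$$I = \log{\left(\frac{\sqrt{33}}{6} \right)}.$$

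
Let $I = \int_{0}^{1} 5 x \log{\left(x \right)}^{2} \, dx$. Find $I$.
$\frac{5}{4}$

Consider the simpler parametrised integral
$$J(a) = \int_{0}^{1} 5 x^{a} \, dx = \frac{5}{a + 1}.$$

Differentiating under the integral sign brings down a factor of $\ln x$:
$$\frac{dJ}{da} = \int_{0}^{1} 5 x^{a} \log{\left(x \right)} \, dx = - \frac{5}{\left(a + 1\right)^{2}}.$$

Repeating twice in total — each differentiation brings down another $\ln x$ — gives
$$\frac{d^{2}J}{da^{2}} = \int_{0}^{1} 5 x^{a} \log{\left(x \right)}^{2} \, dx = \frac{10}{\left(a + 1\right)^{3}},$$
and the integrand here is exactly the target integrand, so $I = \frac{10}{\left(a + 1\right)^{3}}$.

Setting $a = 1$:
$$I = \frac{5}{4}.$$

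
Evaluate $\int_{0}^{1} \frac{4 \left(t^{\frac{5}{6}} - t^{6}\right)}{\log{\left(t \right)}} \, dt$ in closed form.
$\log{\left(\frac{14641}{3111696} \right)}$

Introduce a parameter $a$ in the exponent: let $I(a) = \int_{0}^{1} \frac{4 \left(- t^{6} + t^{a}\right)}{\log{\left(t \right)}} \, dt$.

Since $\dfrac{\partial}{\partial a}\,t^{a} = t^{a} \ln t$, the $\ln t$ in the denominator cancels and
$$\frac{dI}{da} = \int_{0}^{1} 4 t^{a} \, dt = 4 \left[\frac{t^{a+1}}{a+1}\right]_0^1 = \frac{4}{a + 1}.$$

Integrating with respect to $a$ gives $I(a) = \log{\left(\frac{\left(a + 1\right)^{4}}{2401} \right)} + C$.

At $a = 6$ the integrand is identically $0$, so $I(6) = 0$. The closed form gives $0$, hence $C = 0$.

Setting $a = \frac{5}{6}$:
$$I = \log{\left(\frac{14641}{3111696} \right)}.$$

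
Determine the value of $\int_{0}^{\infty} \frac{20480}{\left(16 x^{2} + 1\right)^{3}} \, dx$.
$960 \pi$

Recall the elementary integral
$$J(a) = \int_{0}^{\infty} \frac{5}{a^{2} + x^{2}} \, dx = \frac{5 \pi}{2 a}.$$

Differentiating under the integral sign with respect to $a$,
$$\frac{dJ}{da} = \int_{0}^{\infty} - \frac{10 a}{\left(a^{2} + x^{2}\right)^{2}} \, dx = - \frac{5 \pi}{2 a^{2}},$$
so $\int_{0}^{\infty} \frac{5}{\left(a^{2} + x^{2}\right)^{2}} \, dx = \frac{5 \pi}{4 a^{3}}$.

Repeating — each differentiation of $1/(x^2+a^2)^j$ produces $-2ja/(x^2+a^2)^{j+1}$ — and dividing through by $-2ja$ at each step yields, after $2$ differentiations in total,
$$\int_{0}^{\infty} \frac{5}{\left(a^{2} + x^{2}\right)^{3}} \, dx = \frac{15 \pi}{16 a^{5}}.$$

Setting $a = \frac{1}{4}$:
$$I = 960 \pi.$$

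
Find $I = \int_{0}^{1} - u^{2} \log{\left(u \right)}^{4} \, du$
$- \frac{8}{81}$

Begin with the known integral
$$J(a) = \int_{0}^{1} - u^{a} \, du = - \frac{1}{a + 1}.$$

Differentiating under the integral sign brings down a factor of $\ln u$:
$$\frac{dJ}{da} = \int_{0}^{1} - u^{a} \log{\left(u \right)} \, du = \frac{1}{\left(a + 1\right)^{2}}.$$

Repeating $4$ times in total — each differentiation brings down another $\ln u$ — gives
$$\frac{d^{4}J}{da^{4}} = \int_{0}^{1} - u^{a} \log{\left(u \right)}^{4} \, du = - \frac{24}{\left(a + 1\right)^{5}},$$
and the integrand here is exactly the target integrand, so $I = - \frac{24}{\left(a + 1\right)^{5}}$.

Setting $a = 2$:
$$I = - \frac{8}{81}.$$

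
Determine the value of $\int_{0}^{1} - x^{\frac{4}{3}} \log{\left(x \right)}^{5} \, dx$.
$\frac{87480}{117649}$

Begin with the known integral
$$J(a) = \int_{0}^{1} - x^{a} \, dx = - \frac{1}{a + 1}.$$

Differentiating under the integral sign brings down a factor of $\ln x$:
$$\frac{dJ}{da} = \int_{0}^{1} - x^{a} \log{\left(x \right)} \, dx = \frac{1}{\left(a + 1\right)^{2}}.$$

Repeating $5$ times in total — each differentiation brings down another $\ln x$ — gives
$$\frac{d^{5}J}{da^{5}} = \int_{0}^{1} - x^{a} \log{\left(x \right)}^{5} \, dx = \frac{120}{\left(a + 1\right)^{6}},$$
and the integrand here is exactly the target integrand, so $I = \frac{120}{\left(a + 1\right)^{6}}$.

Setting $a = \frac{4}{3}$:
$$I = \frac{87480}{117649}.$$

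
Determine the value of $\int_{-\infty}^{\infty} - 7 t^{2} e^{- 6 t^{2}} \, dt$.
$- \frac{7 \sqrt{6} \sqrt{\pi}}{72}$

Start from the elementary integral
$$J(a) = \int_{-\infty}^{\infty} - 7 e^{- a t^{2}} \, dt = - \frac{7 \sqrt{\pi}}{\sqrt{a}}.$$

Differentiating under the integral sign brings down a factor of $(-t^2)$:
$$\frac{dJ}{da} = \int_{-\infty}^{\infty} 7 t^{2} e^{- a t^{2}} \, dt = \frac{7 \sqrt{\pi}}{2 a^{\frac{3}{2}}}.$$

The integral on the left is $-I$, so $I = - \frac{7 \sqrt{\pi}}{2 a^{\frac{3}{2}}}$.

Setting $a = 6$:
$$I = - \frac{7 \sqrt{6} \sqrt{\pi}}{72}.$$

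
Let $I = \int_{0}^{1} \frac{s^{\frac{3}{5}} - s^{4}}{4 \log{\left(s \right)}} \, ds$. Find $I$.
$- \frac{\log{\left(10 \right)}}{4} - \frac{\log{\left(5 \right)}}{4} + \log{\left(2 \right)}$

Introduce a parameter $a$ in the exponent: let $I(a) = \int_{0}^{1} \frac{s^{\frac{3}{5}} - s^{a}}{4 \log{\left(s \right)}} \, ds$.

Since $\dfrac{\partial}{\partial a}\,s^{a} = s^{a} \ln s$, the $\ln s$ in the denominator cancels and
$$\frac{dI}{da} = \int_{0}^{1} - \frac{1}{4} s^{a} \, ds = - \frac{1}{4} \left[\frac{s^{a+1}}{a+1}\right]_0^1 = - \frac{1}{4 a + 4}.$$

Integrating with respect to $a$ gives $I(a) = - \frac{\log{\left(a + 1 \right)}}{4} - \frac{\log{\left(10 \right)}}{4} + \log{\left(2 \right)} + C$.

At $a = \frac{3}{5}$ the integrand is identically $0$, so $I(\frac{3}{5}) = 0$. The closed form gives $0$, hence $C = 0$.

Setting $a = 4$:
$$I = - \frac{\log{\left(10 \right)}}{4} - \frac{\log{\left(5 \right)}}{4} + \log{\left(2 \right)}.$$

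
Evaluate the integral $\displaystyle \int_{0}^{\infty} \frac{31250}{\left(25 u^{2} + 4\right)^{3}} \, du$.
$\frac{9375 \pi}{256}$

Recall the elementary integral
$$J(a) = \int_{0}^{\infty} \frac{2}{a^{2} + u^{2}} \, du = \frac{\pi}{a}.$$

Differentiating under the integral sign with respect to $a$,
$$\frac{dJ}{da} = \int_{0}^{\infty} - \frac{4 a}{\left(a^{2} + u^{2}\right)^{2}} \, du = - \frac{\pi}{a^{2}},$$
so $\int_{0}^{\infty} \frac{2}{\left(a^{2} + u^{2}\right)^{2}} \, du = \frac{\pi}{2 a^{3}}$.

Repeating — each differentiation of $1/(u^2+a^2)^j$ produces $-2ja/(u^2+a^2)^{j+1}$ — and dividing through by $-2ja$ at each step yields, after $2$ differentiations in total,
$$\int_{0}^{\infty} \frac{2}{\left(a^{2} + u^{2}\right)^{3}} \, du = \frac{3 \pi}{8 a^{5}}.$$

Setting $a = \frac{2}{5}$:
$$I = \frac{9375 \pi}{256}.$$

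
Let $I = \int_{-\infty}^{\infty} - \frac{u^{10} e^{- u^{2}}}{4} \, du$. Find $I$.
$- \frac{945 \sqrt{\pi}}{128}$

Consider the simpler parametrised integral
$$J(a) = \int_{-\infty}^{\infty} - \frac{e^{- a u^{2}}}{4} \, du = - \frac{\sqrt{\pi}}{4 \sqrt{a}}.$$

Differentiating under the integral sign brings down a factor of $(-u^2)$:
$$\frac{dJ}{da} = \int_{-\infty}^{\infty} \frac{u^{2} e^{- a u^{2}}}{4} \, du = \frac{\sqrt{\pi}}{8 a^{\frac{3}{2}}}.$$

Repeating $5$ times in total — each differentiation brings down another $(-u^2)$ — gives
$$\frac{d^{5}J}{da^{5}} = \int_{-\infty}^{\infty} \frac{u^{10} e^{- a u^{2}}}{4} \, du = \frac{945 \sqrt{\pi}}{128 a^{\frac{11}{2}}},$$
and the integrand here is $(-1)^{5}$ times the target integrand, so $I = (-1)^{5}\,\frac{d^{5}J}{da^{5}} = - \frac{945 \sqrt{\pi}}{128 a^{\frac{11}{2}}}$.

Setting $a = 1$:
$$I = - \frac{945 \sqrt{\pi}}{128}.$$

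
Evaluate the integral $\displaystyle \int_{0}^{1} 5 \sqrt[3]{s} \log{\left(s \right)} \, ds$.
$- \frac{45}{16}$

Start from the elementary integral
$$J(a) = \int_{0}^{1} 5 s^{a} \, ds = \frac{5}{a + 1}.$$

Differentiating under the integral sign brings down a factor of $\ln s$:
$$\frac{dJ}{da} = \int_{0}^{1} 5 s^{a} \log{\left(s \right)} \, ds = - \frac{5}{\left(a + 1\right)^{2}}.$$

The integral on the left is $I$, so $I = - \frac{5}{\left(a + 1\right)^{2}}$.

Setting $a = \frac{1}{3}$:
$$I = - \frac{45}{16}.$$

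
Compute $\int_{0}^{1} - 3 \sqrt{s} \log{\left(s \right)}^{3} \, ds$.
$\frac{32}{9}$

Start from the elementary integral
$$J(a) = \int_{0}^{1} - 3 s^{a} \, ds = - \frac{3}{a + 1}.$$

Differentiating under the integral sign brings down a factor of $\ln s$:
$$\frac{dJ}{da} = \int_{0}^{1} - 3 s^{a} \log{\left(s \right)} \, ds = \frac{3}{\left(a + 1\right)^{2}}.$$

Repeating $3$ times in total — each differentiation brings down another $\ln s$ — gives
$$\frac{d^{3}J}{da^{3}} = \int_{0}^{1} - 3 s^{a} \log{\left(s \right)}^{3} \, ds = \frac{18}{\left(a + 1\right)^{4}},$$
and the integrand here is exactly the target integrand, so $I = \frac{18}{\left(a + 1\right)^{4}}$.

Setting $a = \frac{1}{2}$:
$$I = \frac{32}{9}.$$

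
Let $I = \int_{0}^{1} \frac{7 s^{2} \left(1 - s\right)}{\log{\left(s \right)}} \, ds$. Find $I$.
$\log{\left(\frac{2187}{16384} \right)}$

Replace the exponent $3$ by a parameter $a$: let $I(a) = \int_{0}^{1} \frac{7 \left(s^{2} - s^{a}\right)}{\log{\left(s \right)}} \, ds$.

Since $\dfrac{\partial}{\partial a}\,s^{a} = s^{a} \ln s$, the $\ln s$ in the denominator cancels and
$$\frac{dI}{da} = \int_{0}^{1} -7 s^{a} \, ds = -7 \left[\frac{s^{a+1}}{a+1}\right]_0^1 = - \frac{7}{a + 1}.$$

Integrating with respect to $a$ gives $I(a) = \log{\left(\frac{2187}{\left(a + 1\right)^{7}} \right)} + C$.

At $a = 2$ the integrand is identically $0$, so $I(2) = 0$. The closed form gives $0$, hence $C = 0$.

Setting $a = 3$:
$$I = \log{\left(\frac{2187}{16384} \right)}.$$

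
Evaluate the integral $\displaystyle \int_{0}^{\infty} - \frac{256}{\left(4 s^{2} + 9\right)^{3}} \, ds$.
$- \frac{8 \pi}{81}$

Recall the elementary integral
$$J(a) = \int_{0}^{\infty} - \frac{4}{a^{2} + s^{2}} \, ds = - \frac{2 \pi}{a}.$$

Differentiating under the integral sign with respect to $a$,
$$\frac{dJ}{da} = \int_{0}^{\infty} \frac{8 a}{\left(a^{2} + s^{2}\right)^{2}} \, ds = \frac{2 \pi}{a^{2}},$$
so $\int_{0}^{\infty} - \frac{4}{\left(a^{2} + s^{2}\right)^{2}} \, ds = - \frac{\pi}{a^{3}}$.

Repeating — each differentiation of $1/(s^2+a^2)^j$ produces $-2ja/(s^2+a^2)^{j+1}$ — and dividing through by $-2ja$ at each step yields, after $2$ differentiations in total,
$$\int_{0}^{\infty} - \frac{4}{\left(a^{2} + s^{2}\right)^{3}} \, ds = - \frac{3 \pi}{4 a^{5}}.$$

Setting $a = \frac{3}{2}$:
$$I = - \frac{8 \pi}{81}.$$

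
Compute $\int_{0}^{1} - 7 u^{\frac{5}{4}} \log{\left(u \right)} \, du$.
$\frac{112}{81}$

Consider the simpler parametrised integral
$$J(a) = \int_{0}^{1} - 7 u^{a} \, du = - \frac{7}{a + 1}.$$

Differentiating under the integral sign brings down a factor of $\ln u$:
$$\frac{dJ}{da} = \int_{0}^{1} - 7 u^{a} \log{\left(u \right)} \, du = \frac{7}{\left(a + 1\right)^{2}}.$$

The integral on the left is $I$, so $I = \frac{7}{\left(a + 1\right)^{2}}$.

Setting $a = \frac{5}{4}$:
$$I = \frac{112}{81}.$$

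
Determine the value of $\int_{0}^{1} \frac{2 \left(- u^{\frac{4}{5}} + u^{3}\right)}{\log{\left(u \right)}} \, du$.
$\log{\left(\frac{400}{81} \right)}$

Introduce a parameter $a$ in the exponent: let $I(a) = \int_{0}^{1} \frac{2 \left(- u^{\frac{4}{5}} + u^{a}\right)}{\log{\left(u \right)}} \, du$.

Since $\dfrac{\partial}{\partial a}\,u^{a} = u^{a} \ln u$, the $\ln u$ in the denominator cancels and
$$\frac{dI}{da} = \int_{0}^{1} 2 u^{a} \, du = 2 \left[\frac{u^{a+1}}{a+1}\right]_0^1 = \frac{2}{a + 1}.$$

Integrating with respect to $a$ gives $I(a) = \log{\left(\frac{25 \left(a + 1\right)^{2}}{81} \right)} + C$.

At $a = \frac{4}{5}$ the integrand is identically $0$, so $I(\frac{4}{5}) = 0$. The closed form gives $0$, hence $C = 0$.

Setting $a = 3$:
$$I = \log{\left(\frac{400}{81} \right)}.$$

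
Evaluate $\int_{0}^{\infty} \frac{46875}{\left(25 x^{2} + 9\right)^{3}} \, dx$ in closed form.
$\frac{3125 \pi}{432}$

Recall the elementary integral
$$J(a) = \int_{0}^{\infty} \frac{3}{a^{2} + x^{2}} \, dx = \frac{3 \pi}{2 a}.$$

Differentiating under the integral sign with respect to $a$,
$$\frac{dJ}{da} = \int_{0}^{\infty} - \frac{6 a}{\left(a^{2} + x^{2}\right)^{2}} \, dx = - \frac{3 \pi}{2 a^{2}},$$
so $\int_{0}^{\infty} \frac{3}{\left(a^{2} + x^{2}\right)^{2}} \, dx = \frac{3 \pi}{4 a^{3}}$.

Repeating — each differentiation of $1/(x^2+a^2)^j$ produces $-2ja/(x^2+a^2)^{j+1}$ — and dividing through by $-2ja$ at each step yields, after $2$ differentiations in total,
$$\int_{0}^{\infty} \frac{3}{\left(a^{2} + x^{2}\right)^{3}} \, dx = \frac{9 \pi}{16 a^{5}}.$$

Setting $a = \frac{3}{5}$:
$$I = \frac{3125 \pi}{432}.$$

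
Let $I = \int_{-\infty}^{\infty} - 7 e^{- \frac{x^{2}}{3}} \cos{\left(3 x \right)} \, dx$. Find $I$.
$- \frac{7 \sqrt{3} \sqrt{\pi}}{e^{\frac{27}{4}}}$

Define $I(b) = \int_{-\infty}^{\infty} - 7 e^{- \frac{x^{2}}{3}} \cos{\left(b x \right)} \, dx$.

Differentiating under the integral sign,
$$I'(b) = \int_{-\infty}^{\infty} 7 x e^{- \frac{x^{2}}{3}} \sin{\left(b x \right)} \, dx.$$

Integrate $\int_{-\infty}^{\infty} x \sin(b x)\, e^{- \frac{x^{2}}{3}}\, dx$ by parts with $u = \sin(b x)$ and $dv = x\, e^{- \frac{x^{2}}{3}}\, dx$, giving $v = - \frac{3 e^{- \frac{x^{2}}{3}}}{2}$. The boundary term vanishes and
$$\int_{-\infty}^{\infty} x \sin(b x)\, e^{- \frac{x^{2}}{3}}\, dx = \frac{3 b}{2} \int_{-\infty}^{\infty} \cos(b x)\, e^{- \frac{x^{2}}{3}}\, dx,$$
so $I'(b) = - \frac{3 b}{2}\, I(b)$.

This is a separable first-order ODE; solving with the initial condition $I(0) = \int_{-\infty}^{\infty} - 7 e^{- \frac{x^{2}}{3}}\,dx = - 7 \sqrt{3} \sqrt{\pi}$ gives
$$I(b) = - 7 \sqrt{3} \sqrt{\pi} e^{- \frac{3 b^{2}}{4}}.$$

Setting $b = 3$:
$$I = - \frac{7 \sqrt{3} \sqrt{\pi}}{e^{\frac{27}{4}}}.$$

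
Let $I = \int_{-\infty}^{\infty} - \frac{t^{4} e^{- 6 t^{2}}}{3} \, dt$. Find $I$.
$- \frac{\sqrt{6} \sqrt{\pi}}{864}$

Start from the elementary integral
$$J(a) = \int_{-\infty}^{\infty} - \frac{e^{- a t^{2}}}{3} \, dt = - \frac{\sqrt{\pi}}{3 \sqrt{a}}.$$

Differentiating under the integral sign brings down a factor of $(-t^2)$:
$$\frac{dJ}{da} = \int_{-\infty}^{\infty} \frac{t^{2} e^{- a t^{2}}}{3} \, dt = \frac{\sqrt{\pi}}{6 a^{\frac{3}{2}}}.$$

Repeating twice in total — each differentiation brings down another $(-t^2)$ — gives
$$\frac{d^{2}J}{da^{2}} = \int_{-\infty}^{\infty} - \frac{t^{4} e^{- a t^{2}}}{3} \, dt = - \frac{\sqrt{\pi}}{4 a^{\frac{5}{2}}},$$
and the integrand here is exactly the target integrand, so $I = - \frac{\sqrt{\pi}}{4 a^{\frac{5}{2}}}$.

Setting $a = 6$:
$$I = - \frac{\sqrt{6} \sqrt{\pi}}{864}.$$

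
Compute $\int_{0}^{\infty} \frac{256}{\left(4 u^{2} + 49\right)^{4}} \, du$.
$\frac{20 \pi}{823543}$

Begin with the known result
$$J(a) = \int_{0}^{\infty} \frac{1}{a^{2} + u^{2}} \, du = \frac{\pi}{2 a}.$$

Differentiating under the integral sign with respect to $a$,
$$\frac{dJ}{da} = \int_{0}^{\infty} - \frac{2 a}{\left(a^{2} + u^{2}\right)^{2}} \, du = - \frac{\pi}{2 a^{2}},$$
so $\int_{0}^{\infty} \frac{1}{\left(a^{2} + u^{2}\right)^{2}} \, du = \frac{\pi}{4 a^{3}}$.

Repeating — each differentiation of $1/(u^2+a^2)^j$ produces $-2ja/(u^2+a^2)^{j+1}$ — and dividing through by $-2ja$ at each step yields, after $3$ differentiations in total,
$$\int_{0}^{\infty} \frac{1}{\left(a^{2} + u^{2}\right)^{4}} \, du = \frac{5 \pi}{32 a^{7}}.$$

Setting $a = \frac{7}{2}$:
$$I = \frac{20 \pi}{823543}.$$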